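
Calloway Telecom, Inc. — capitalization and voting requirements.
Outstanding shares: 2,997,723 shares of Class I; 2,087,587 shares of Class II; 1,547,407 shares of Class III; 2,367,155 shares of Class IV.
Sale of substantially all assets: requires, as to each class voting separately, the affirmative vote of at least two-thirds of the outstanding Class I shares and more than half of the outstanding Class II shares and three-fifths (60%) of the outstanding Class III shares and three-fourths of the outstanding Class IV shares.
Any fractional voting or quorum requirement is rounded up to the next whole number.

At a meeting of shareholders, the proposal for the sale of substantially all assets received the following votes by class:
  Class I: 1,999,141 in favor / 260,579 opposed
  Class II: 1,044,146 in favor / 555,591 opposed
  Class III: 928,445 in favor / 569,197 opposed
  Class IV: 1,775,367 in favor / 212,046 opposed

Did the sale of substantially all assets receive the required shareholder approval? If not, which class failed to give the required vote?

Approved — every class gave the required vote.

Class I: 2/3 of 2997723 = 1998482; 1,998,482 required, 1,999,141 in favor — approved.
Class II: a majority of 2087587 is 1043794; 1,043,794 required, 1,044,146 in favor — approved.
Class III: 3/5 of 1547407 = 928444.20, rounded up to 928445; 928,445 required, 928,445 in favor — approved.
Class IV: 3/4 of 2367155 = 1775366.25, rounded up to 1775367; 1,775,367 required, 1,775,367 in favor — approved.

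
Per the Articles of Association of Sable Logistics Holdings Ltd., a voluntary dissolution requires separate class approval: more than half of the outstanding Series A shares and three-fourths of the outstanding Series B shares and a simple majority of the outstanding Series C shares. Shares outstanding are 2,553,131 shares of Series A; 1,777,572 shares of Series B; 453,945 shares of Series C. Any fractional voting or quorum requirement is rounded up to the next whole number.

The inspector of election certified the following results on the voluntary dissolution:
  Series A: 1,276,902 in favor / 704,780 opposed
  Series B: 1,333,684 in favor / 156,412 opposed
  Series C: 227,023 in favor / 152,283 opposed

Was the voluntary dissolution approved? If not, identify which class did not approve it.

Series A: a majority of 2553131 is 1276566; 1,276,566 required, 1,276,902 in favor — approved.
Series B: 3/4 of 1777572 = 1333179; 1,333,179 required, 1,333,684 in favor — approved.
Series C: a majority of 453945 is 226973; 226,973 required, 227,023 in favor — approved.

Approved — every class gave the required vote.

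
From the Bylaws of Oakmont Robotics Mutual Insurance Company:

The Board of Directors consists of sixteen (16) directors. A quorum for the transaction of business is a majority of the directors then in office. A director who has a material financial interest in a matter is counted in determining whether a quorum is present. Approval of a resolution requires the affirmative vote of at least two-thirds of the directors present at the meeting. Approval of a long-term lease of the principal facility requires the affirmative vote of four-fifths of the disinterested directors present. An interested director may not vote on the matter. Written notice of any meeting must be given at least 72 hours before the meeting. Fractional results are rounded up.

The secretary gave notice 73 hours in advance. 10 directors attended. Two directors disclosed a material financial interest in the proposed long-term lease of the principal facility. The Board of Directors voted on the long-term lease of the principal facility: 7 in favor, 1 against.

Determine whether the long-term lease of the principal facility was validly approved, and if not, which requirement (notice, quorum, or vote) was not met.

Notice: 73 hours given; 72 required (73 ≥ 72). Satisfied.
Quorum: 10 present (interested directors count toward quorum); quorum is 9. Satisfied.
Vote: the long-term lease of the principal facility requires four-fifths of the disinterested directors present (10 − 2 = 8). 4/5 of 8 = 6.40, rounded up to 7, so 7 affirmative votes are needed; 7 voted in favor. Satisfied.

Valid — all requirements satisfied.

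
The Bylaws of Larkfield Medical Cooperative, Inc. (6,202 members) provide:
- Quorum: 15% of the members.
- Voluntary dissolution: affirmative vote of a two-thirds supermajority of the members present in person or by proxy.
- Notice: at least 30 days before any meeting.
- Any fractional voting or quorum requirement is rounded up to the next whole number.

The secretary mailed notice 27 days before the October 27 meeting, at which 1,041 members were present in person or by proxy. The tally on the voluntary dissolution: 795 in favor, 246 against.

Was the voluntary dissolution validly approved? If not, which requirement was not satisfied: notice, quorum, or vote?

Notice: 27 days given; 30 required. Not satisfied.
Quorum: 15% of 6,202 = 930.30, rounded up to 931; 1,041 present. Satisfied.
Vote: requires two-thirds of those present (1,041); 2/3 of 1041 = 694, so 694 needed; 795 in favor. Satisfied.

Invalid — notice requirement not satisfied.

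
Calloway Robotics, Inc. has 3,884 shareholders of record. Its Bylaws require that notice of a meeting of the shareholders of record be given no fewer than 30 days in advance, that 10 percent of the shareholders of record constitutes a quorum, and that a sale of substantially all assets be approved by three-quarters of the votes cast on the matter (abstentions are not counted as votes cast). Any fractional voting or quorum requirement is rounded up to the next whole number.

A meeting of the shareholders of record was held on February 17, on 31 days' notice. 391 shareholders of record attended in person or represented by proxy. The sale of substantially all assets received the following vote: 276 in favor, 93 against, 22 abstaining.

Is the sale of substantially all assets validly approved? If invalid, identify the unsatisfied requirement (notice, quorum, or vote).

Invalid — vote requirement not satisfied.

Notice: 31 days given; 30 required. Satisfied.
Quorum: 10% of 3,884 = 388.40, rounded up to 389; 391 present. Satisfied.
Vote: requires three-fourths of the votes cast (391 − 22 abstaining = 369); 3/4 of 369 = 276.75, rounded up to 277, so 277 needed; 276 in favor. Not satisfied.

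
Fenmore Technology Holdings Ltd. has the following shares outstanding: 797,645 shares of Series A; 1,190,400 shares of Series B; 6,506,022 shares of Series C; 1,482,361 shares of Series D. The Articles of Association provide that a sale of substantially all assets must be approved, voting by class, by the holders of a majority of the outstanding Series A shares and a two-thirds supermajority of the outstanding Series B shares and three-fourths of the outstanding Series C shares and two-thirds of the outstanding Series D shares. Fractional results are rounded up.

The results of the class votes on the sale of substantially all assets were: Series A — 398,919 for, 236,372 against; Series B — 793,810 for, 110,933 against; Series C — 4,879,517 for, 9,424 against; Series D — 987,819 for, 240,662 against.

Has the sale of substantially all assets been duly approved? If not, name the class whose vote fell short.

Not approved — the Series D shares did not give the required vote.

Series A: a majority of 797645 is 398823; 398,823 required, 398,919 in favor — approved.
Series B: 2/3 of 1190400 = 793600; 793,600 required, 793,810 in favor — approved.
Series C: 3/4 of 6506022 = 4879516.50, rounded up to 4879517; 4,879,517 required, 4,879,517 in favor — approved.
Series D: 2/3 of 1482361 = 988240.67, rounded up to 988241; 988,241 required, 987,819 in favor — not approved.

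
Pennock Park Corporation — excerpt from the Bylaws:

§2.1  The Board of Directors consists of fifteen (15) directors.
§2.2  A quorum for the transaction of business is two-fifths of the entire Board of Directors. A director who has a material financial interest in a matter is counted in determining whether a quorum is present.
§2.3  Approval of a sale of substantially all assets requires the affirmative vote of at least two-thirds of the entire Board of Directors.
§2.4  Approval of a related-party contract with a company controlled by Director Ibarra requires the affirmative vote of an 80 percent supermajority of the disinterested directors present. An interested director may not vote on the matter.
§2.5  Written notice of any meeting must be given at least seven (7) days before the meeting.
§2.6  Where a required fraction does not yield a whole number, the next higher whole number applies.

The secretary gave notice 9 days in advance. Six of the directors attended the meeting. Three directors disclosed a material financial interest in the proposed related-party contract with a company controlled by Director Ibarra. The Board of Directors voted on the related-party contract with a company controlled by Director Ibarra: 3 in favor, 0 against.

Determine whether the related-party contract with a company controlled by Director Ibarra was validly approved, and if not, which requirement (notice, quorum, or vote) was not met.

Notice: 9 days given; 7 required (9 ≥ 7). Satisfied.
Quorum: 6 present (interested directors count toward quorum); quorum is 6. Satisfied.
Vote: the related-party contract with a company controlled by Director Ibarra requires four-fifths of the disinterested directors present (6 − 3 = 3). 4/5 of 3 = 2.40, rounded up to 3, so 3 affirmative votes are needed; 3 voted in favor. Satisfied.

Valid — all requirements satisfied.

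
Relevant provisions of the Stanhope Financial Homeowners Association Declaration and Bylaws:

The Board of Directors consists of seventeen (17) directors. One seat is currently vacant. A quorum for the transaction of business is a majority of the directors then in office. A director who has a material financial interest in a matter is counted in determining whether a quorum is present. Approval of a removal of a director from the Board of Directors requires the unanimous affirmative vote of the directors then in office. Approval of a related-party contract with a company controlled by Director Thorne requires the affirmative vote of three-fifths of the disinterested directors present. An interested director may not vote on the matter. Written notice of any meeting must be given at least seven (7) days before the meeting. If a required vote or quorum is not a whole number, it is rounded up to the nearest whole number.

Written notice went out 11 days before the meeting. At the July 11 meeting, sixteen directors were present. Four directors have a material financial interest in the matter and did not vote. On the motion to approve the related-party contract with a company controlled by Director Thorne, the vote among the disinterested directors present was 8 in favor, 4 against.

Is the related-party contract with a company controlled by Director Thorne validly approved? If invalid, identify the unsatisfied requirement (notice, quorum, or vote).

Valid — all requirements satisfied.

Notice: 11 days given; 7 required (11 ≥ 7). Satisfied.
Quorum: 16 present (interested directors count toward quorum); quorum is 9. Satisfied.
Vote: the related-party contract with a company controlled by Director Thorne requires three-fifths of the disinterested directors present (16 − 4 = 12). 3/5 of 12 = 7.20, rounded up to 8, so 8 affirmative votes are needed; 8 voted in favor. Satisfied.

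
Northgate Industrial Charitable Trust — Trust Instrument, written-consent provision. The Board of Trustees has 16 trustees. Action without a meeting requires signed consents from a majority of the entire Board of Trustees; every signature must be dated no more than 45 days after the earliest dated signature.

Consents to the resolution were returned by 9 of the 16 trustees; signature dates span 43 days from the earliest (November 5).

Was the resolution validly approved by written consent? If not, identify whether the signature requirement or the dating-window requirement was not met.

Effective — both the signature and dating-window requirements are satisfied.

Signatures required: a majority of 16 — a majority of 16 is 9, so 9 needed; 9 signed. Sufficient.
Dating window: the latest signature is 43 days after the earliest; the limit is 45 days. Within the window.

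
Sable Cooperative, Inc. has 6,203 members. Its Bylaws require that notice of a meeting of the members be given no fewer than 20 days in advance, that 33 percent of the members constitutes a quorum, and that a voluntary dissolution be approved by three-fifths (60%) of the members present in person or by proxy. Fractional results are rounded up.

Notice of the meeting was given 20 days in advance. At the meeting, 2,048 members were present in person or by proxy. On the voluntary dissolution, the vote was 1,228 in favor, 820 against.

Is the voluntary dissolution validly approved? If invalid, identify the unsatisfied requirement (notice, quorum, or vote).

Notice: 20 days given; 20 required. Satisfied.
Quorum: 33% of 6,203 = 2,046.99, rounded up to 2,047; 2,048 present. Satisfied.
Vote: requires three-fifths of those present (2,048); 3/5 of 2048 = 1228.80, rounded up to 1229, so 1,229 needed; 1,228 in favor. Not satisfied.

Invalid — vote requirement not satisfied.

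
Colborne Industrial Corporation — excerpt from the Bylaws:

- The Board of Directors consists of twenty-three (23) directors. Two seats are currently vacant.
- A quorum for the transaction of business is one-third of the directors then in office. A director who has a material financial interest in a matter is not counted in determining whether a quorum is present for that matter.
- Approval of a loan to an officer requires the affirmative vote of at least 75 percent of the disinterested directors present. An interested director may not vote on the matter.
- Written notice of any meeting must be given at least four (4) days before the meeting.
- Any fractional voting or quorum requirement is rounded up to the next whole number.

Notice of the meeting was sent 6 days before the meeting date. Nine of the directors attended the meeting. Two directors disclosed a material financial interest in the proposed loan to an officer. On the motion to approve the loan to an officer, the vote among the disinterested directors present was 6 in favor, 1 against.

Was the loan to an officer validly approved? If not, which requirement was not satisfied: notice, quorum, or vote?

Notice: 6 days given; 4 required (6 ≥ 4). Satisfied.
Quorum: 9 present, but the 2 interested directors do not count, leaving 7. Quorum is 7. Satisfied.
Vote: the loan to an officer requires three-fourths of the disinterested directors present (9 − 2 = 7). 3/4 of 7 = 5.25, rounded up to 6, so 6 affirmative votes are needed; 6 voted in favor. Satisfied.

Valid — all requirements satisfied.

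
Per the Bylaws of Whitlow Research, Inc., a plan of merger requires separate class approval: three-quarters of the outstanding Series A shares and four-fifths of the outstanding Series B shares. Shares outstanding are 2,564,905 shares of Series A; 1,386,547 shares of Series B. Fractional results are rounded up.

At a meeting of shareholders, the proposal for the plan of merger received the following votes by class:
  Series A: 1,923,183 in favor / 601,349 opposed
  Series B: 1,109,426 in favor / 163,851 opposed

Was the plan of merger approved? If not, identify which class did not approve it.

Series A: 3/4 of 2564905 = 1923678.75, rounded up to 1923679; 1,923,679 required, 1,923,183 in favor — not approved.
Series B: 4/5 of 1386547 = 1109237.60, rounded up to 1109238; 1,109,238 required, 1,109,426 in favor — approved.

Not approved — the Series A shares did not give the required vote.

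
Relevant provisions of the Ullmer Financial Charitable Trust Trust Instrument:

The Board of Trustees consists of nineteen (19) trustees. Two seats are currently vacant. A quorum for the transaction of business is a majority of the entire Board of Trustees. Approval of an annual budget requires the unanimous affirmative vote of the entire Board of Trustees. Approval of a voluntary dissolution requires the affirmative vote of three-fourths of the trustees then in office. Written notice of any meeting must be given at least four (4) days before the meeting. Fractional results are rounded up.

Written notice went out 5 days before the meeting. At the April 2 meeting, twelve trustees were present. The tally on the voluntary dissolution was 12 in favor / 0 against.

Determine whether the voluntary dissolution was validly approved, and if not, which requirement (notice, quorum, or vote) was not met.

Invalid — vote requirement not satisfied.

Notice: 5 days given; 4 required (5 ≥ 4). Satisfied.
Quorum: 12 present; quorum is 10. Satisfied.
Vote: the voluntary dissolution requires three-fourths of the trustees then in office (17). 3/4 of 17 = 12.75, rounded up to 13, so 13 affirmative votes are needed; 12 voted in favor. Not satisfied.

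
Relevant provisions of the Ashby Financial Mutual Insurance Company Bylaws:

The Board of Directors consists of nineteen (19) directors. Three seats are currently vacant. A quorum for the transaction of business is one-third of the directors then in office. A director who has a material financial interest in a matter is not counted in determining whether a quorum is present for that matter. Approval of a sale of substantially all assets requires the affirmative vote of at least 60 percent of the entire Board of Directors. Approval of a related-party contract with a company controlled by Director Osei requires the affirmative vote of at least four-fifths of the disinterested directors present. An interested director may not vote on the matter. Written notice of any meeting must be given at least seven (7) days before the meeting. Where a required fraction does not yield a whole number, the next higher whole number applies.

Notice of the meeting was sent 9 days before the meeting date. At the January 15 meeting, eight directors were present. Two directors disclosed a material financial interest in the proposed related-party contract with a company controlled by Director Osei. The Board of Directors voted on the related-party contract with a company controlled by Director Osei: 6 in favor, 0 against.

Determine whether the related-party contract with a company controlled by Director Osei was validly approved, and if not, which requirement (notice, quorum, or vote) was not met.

Notice: 9 days given; 7 required (9 ≥ 7). Satisfied.
Quorum: 8 present, but the 2 interested directors do not count, leaving 6. Quorum is 6. Satisfied.
Vote: the related-party contract with a company controlled by Director Osei requires four-fifths of the disinterested directors present (8 − 2 = 6). 4/5 of 6 = 4.80, rounded up to 5, so 5 affirmative votes are needed; 6 voted in favor. Satisfied.

Valid — all requirements satisfied.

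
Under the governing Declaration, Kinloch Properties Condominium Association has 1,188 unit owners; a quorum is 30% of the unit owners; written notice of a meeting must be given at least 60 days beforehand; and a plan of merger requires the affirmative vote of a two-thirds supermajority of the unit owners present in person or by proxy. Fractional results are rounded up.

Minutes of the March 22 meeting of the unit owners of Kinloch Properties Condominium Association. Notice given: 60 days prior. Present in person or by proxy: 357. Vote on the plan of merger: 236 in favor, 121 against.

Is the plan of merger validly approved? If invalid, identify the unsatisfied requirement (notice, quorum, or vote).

Notice: 60 days given; 60 required. Satisfied.
Quorum: 30% of 1,188 = 356.40, rounded up to 357; 357 present. Satisfied.
Vote: requires two-thirds of those present (357); 2/3 of 357 = 238, so 238 needed; 236 in favor. Not satisfied.

Invalid — vote requirement not satisfied.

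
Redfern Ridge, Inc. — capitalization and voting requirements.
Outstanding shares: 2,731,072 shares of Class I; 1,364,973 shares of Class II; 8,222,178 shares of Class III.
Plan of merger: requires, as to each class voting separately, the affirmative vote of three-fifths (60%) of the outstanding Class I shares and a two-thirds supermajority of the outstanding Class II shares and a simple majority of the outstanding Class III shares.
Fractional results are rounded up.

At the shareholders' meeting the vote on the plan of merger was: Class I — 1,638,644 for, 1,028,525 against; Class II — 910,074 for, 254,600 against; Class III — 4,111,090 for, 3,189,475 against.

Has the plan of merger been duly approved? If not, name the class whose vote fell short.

Approved — every class gave the required vote.

Class I: 3/5 of 2731072 = 1638643.20, rounded up to 1638644; 1,638,644 required, 1,638,644 in favor — approved.
Class II: 2/3 of 1364973 = 909982; 909,982 required, 910,074 in favor — approved.
Class III: a majority of 8222178 is 4111090; 4,111,090 required, 4,111,090 in favor — approved.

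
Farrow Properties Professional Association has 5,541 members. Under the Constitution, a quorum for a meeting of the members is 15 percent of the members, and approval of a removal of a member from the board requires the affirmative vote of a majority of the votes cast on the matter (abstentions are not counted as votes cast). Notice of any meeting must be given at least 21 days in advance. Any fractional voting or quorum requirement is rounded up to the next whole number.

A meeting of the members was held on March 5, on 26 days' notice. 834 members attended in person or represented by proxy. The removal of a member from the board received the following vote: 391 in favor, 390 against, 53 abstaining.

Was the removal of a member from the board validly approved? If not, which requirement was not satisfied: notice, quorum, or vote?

Valid — all requirements satisfied.

Notice: 26 days given; 21 required. Satisfied.
Quorum: 15% of 5,541 = 831.15, rounded up to 832; 834 present. Satisfied.
Vote: requires a majority of the votes cast (834 − 53 abstaining = 781); a majority of 781 is 391, so 391 needed; 391 in favor. Satisfied.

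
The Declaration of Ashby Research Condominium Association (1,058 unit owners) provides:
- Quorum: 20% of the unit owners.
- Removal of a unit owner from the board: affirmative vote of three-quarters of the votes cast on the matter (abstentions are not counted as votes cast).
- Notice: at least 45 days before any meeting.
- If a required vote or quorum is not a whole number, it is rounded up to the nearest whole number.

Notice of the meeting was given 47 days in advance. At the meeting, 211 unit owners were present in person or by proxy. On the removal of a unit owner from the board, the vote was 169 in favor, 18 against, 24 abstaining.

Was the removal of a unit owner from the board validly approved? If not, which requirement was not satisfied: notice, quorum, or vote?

Notice: 47 days given; 45 required. Satisfied.
Quorum: 20% of 1,058 = 211.60, rounded up to 212; 211 present. Not satisfied.
Vote: requires three-fourths of the votes cast (211 − 24 abstaining = 187); 3/4 of 187 = 140.25, rounded up to 141, so 141 needed; 169 in favor. Satisfied.

Invalid — quorum requirement not satisfied.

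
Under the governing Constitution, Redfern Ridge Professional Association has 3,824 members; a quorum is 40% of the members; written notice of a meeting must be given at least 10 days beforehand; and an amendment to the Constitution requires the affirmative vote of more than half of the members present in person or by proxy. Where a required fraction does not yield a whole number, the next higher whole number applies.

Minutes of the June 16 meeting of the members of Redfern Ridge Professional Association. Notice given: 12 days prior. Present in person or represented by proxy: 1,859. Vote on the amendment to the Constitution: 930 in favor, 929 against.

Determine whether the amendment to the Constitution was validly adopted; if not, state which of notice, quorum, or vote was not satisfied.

Notice: 12 days given; 10 required. Satisfied.
Quorum: 40% of 3,824 = 1,529.60, rounded up to 1,530; 1,859 present. Satisfied.
Vote: requires a majority of those present (1,859); a majority of 1859 is 930, so 930 needed; 930 in favor. Satisfied.

Valid — all requirements satisfied.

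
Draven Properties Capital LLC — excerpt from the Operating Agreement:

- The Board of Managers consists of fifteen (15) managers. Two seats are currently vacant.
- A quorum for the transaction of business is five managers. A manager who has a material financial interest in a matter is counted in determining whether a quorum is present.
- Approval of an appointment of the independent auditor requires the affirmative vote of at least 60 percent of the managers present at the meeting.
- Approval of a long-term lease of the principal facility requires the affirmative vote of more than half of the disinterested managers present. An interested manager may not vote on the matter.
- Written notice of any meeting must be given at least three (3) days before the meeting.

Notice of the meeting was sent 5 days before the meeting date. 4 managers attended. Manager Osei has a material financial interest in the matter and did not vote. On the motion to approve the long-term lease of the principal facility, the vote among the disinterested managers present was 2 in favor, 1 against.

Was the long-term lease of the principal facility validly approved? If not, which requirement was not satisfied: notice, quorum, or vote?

Invalid — quorum requirement not satisfied.

Notice: 5 days given; 3 required (5 ≥ 3). Satisfied.
Quorum: 4 present (interested managers count toward quorum); quorum is 5. Not satisfied.
Vote: the long-term lease of the principal facility requires a majority of the disinterested managers present (4 − 1 = 3). A majority of 3 is 2, so 2 affirmative votes are needed; 2 voted in favor. Satisfied. (Moot — without a quorum no business can be validly transacted.)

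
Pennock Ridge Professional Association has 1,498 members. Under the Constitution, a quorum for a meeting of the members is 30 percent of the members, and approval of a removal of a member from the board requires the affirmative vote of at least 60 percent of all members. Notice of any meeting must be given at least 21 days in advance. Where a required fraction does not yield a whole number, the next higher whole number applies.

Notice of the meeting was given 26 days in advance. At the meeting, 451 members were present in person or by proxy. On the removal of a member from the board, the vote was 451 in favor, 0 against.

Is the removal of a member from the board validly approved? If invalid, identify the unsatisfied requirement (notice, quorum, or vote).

Invalid — vote requirement not satisfied.

Notice: 26 days given; 21 required. Satisfied.
Quorum: 30% of 1,498 = 449.40, rounded up to 450; 451 present. Satisfied.
Vote: requires three-fifths of all members (1,498); 3/5 of 1498 = 898.80, rounded up to 899, so 899 needed; 451 in favor. Not satisfied.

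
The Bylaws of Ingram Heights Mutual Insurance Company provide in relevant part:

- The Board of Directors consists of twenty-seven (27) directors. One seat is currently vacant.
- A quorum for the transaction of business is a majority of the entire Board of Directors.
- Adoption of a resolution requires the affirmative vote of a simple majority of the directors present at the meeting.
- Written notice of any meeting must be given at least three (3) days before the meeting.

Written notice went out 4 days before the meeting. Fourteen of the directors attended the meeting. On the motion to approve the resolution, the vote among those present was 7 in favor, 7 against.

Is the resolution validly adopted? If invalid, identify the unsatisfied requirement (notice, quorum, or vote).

Invalid — vote requirement not satisfied.

Notice: 4 days given; 3 required (4 ≥ 3). Satisfied.
Quorum: 14 present; quorum is 14. Satisfied.
Vote: the resolution requires a majority of the directors present (14). A majority of 14 is 8, so 8 affirmative votes are needed; 7 voted in favor. Not satisfied.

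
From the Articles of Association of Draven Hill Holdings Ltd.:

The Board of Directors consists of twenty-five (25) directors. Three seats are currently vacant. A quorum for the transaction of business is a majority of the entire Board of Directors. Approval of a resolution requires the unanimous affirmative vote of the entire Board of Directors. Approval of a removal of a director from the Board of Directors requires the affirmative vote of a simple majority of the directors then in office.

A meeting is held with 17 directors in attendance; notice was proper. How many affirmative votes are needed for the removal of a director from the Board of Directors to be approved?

12

The removal of a director from the Board of Directors requires a majority of the directors then in office (22).
A majority of 22 is 12.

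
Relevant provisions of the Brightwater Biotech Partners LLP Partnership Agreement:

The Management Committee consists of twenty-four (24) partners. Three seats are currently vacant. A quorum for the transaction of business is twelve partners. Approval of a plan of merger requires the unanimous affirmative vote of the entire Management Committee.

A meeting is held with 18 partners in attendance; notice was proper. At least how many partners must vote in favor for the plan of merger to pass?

24

The plan of merger requires the unanimous vote of the entire Management Committee (24).
Unanimous means all 24.
(Only 18 can vote, so the plan of merger cannot pass at this meeting, but the required vote is still 24.)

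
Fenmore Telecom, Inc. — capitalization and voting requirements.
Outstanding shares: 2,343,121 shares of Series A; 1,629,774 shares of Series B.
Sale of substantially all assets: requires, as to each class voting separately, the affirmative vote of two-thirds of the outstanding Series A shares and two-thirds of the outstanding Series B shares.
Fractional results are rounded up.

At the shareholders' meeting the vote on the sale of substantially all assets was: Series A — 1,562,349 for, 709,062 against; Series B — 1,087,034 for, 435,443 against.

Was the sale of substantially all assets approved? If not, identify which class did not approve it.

Series A: 2/3 of 2343121 = 1562080.67, rounded up to 1562081; 1,562,081 required, 1,562,349 in favor — approved.
Series B: 2/3 of 1629774 = 1086516; 1,086,516 required, 1,087,034 in favor — approved.

Approved — every class gave the required vote.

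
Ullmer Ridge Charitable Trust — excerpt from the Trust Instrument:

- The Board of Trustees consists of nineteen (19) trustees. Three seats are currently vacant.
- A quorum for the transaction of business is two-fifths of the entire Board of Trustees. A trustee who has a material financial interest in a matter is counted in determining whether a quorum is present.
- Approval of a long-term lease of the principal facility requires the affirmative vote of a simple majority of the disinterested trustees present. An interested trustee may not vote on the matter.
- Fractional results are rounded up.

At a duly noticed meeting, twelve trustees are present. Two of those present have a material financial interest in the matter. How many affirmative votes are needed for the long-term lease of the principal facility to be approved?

6

The long-term lease of the principal facility requires a majority of the disinterested trustees present (12 − 2 = 10).
A majority of 10 is 6.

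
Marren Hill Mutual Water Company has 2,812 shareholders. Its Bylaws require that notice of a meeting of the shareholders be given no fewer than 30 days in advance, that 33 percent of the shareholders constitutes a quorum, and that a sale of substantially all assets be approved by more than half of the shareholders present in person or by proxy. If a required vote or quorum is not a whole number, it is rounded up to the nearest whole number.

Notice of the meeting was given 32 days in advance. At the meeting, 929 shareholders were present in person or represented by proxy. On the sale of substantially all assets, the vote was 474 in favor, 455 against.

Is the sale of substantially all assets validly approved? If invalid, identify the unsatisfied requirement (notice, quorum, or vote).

Valid — all requirements satisfied.

Notice: 32 days given; 30 required. Satisfied.
Quorum: 33% of 2,812 = 927.96, rounded up to 928; 929 present. Satisfied.
Vote: requires a majority of those present (929); a majority of 929 is 465, so 465 needed; 474 in favor. Satisfied.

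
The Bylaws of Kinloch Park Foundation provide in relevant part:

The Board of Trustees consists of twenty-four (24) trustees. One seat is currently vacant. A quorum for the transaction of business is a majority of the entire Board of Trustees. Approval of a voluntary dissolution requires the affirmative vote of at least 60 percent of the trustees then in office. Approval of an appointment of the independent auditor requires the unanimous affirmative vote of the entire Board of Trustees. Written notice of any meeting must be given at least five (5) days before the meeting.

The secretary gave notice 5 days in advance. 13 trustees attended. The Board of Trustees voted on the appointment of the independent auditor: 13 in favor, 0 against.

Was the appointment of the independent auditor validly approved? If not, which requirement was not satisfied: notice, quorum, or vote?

Notice: 5 days given; 5 required (5 ≥ 5). Satisfied.
Quorum: 13 present; quorum is 13. Satisfied.
Vote: the appointment of the independent auditor requires the unanimous vote of the entire Board of Trustees (24). Unanimous means all 24, so 24 affirmative votes are needed; 13 voted in favor. Not satisfied.

Invalid — vote requirement not satisfied.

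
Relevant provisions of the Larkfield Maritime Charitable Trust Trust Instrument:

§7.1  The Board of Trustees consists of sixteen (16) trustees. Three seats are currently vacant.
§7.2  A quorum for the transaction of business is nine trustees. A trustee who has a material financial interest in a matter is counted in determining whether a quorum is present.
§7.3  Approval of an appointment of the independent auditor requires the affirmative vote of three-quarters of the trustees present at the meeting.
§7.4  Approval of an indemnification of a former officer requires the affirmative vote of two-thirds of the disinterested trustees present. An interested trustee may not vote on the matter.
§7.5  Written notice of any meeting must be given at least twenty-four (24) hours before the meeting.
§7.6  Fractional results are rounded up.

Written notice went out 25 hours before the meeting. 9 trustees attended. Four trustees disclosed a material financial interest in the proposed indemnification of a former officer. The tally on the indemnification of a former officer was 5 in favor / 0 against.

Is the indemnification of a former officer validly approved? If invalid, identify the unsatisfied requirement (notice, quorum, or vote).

Notice: 25 hours given; 24 required (25 ≥ 24). Satisfied.
Quorum: 9 present (interested trustees count toward quorum); quorum is 9. Satisfied.
Vote: the indemnification of a former officer requires two-thirds of the disinterested trustees present (9 − 4 = 5). 2/3 of 5 = 3.33, rounded up to 4, so 4 affirmative votes are needed; 5 voted in favor. Satisfied.

Valid — all requirements satisfied.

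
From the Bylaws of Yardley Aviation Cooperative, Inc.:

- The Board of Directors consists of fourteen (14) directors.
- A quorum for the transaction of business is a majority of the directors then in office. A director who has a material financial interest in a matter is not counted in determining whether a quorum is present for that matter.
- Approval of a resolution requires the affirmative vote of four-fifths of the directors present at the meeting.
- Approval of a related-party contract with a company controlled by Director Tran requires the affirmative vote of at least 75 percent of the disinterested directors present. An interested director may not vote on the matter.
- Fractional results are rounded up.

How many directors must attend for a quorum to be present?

8

A majority of 14 is 8.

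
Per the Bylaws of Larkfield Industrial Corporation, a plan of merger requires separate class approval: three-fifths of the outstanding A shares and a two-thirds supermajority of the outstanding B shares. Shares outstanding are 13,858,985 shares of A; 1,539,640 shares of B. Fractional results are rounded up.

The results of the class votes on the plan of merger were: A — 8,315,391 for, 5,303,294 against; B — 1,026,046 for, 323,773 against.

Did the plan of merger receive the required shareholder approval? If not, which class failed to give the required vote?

Not approved — the B shares did not give the required vote.

A: 3/5 of 13858985 = 8315391; 8,315,391 required, 8,315,391 in favor — approved.
B: 2/3 of 1539640 = 1026426.67, rounded up to 1026427; 1,026,427 required, 1,026,046 in favor — not approved.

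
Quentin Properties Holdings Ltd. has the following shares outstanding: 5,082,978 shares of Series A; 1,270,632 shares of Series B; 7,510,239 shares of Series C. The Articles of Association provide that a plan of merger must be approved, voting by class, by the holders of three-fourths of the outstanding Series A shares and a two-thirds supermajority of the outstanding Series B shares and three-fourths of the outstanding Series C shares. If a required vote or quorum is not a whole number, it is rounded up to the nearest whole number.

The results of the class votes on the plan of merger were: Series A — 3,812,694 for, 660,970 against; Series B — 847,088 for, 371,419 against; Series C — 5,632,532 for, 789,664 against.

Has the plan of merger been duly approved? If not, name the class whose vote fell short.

Not approved — the Series C shares did not give the required vote.

Series A: 3/4 of 5082978 = 3812233.50, rounded up to 3812234; 3,812,234 required, 3,812,694 in favor — approved.
Series B: 2/3 of 1270632 = 847088; 847,088 required, 847,088 in favor — approved.
Series C: 3/4 of 7510239 = 5632679.25, rounded up to 5632680; 5,632,680 required, 5,632,532 in favor — not approved.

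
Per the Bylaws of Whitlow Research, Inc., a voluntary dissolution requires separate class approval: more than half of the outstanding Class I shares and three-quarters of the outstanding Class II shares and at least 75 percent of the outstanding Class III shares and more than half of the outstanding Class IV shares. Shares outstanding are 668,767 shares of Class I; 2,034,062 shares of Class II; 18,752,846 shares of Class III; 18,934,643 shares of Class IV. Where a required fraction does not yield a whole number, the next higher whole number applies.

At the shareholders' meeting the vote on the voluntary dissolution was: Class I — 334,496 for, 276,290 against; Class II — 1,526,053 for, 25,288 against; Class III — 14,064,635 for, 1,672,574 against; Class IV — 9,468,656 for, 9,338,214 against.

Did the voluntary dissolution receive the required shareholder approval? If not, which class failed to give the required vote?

Class I: a majority of 668767 is 334384; 334,384 required, 334,496 in favor — approved.
Class II: 3/4 of 2034062 = 1525546.50, rounded up to 1525547; 1,525,547 required, 1,526,053 in favor — approved.
Class III: 3/4 of 18752846 = 14064634.50, rounded up to 14064635; 14,064,635 required, 14,064,635 in favor — approved.
Class IV: a majority of 18934643 is 9467322; 9,467,322 required, 9,468,656 in favor — approved.

Approved — every class gave the required vote.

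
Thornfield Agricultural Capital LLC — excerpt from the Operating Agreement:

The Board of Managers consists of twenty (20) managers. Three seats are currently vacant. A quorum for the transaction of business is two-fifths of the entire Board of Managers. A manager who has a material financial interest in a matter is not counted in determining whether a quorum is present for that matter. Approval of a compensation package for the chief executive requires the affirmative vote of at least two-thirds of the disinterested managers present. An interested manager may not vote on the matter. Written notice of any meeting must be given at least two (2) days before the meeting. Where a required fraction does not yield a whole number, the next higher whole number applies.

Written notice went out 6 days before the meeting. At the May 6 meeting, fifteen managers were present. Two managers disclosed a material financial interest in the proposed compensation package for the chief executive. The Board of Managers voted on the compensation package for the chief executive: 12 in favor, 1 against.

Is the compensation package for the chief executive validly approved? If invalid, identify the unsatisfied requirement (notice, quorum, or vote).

Notice: 6 days given; 2 required (6 ≥ 2). Satisfied.
Quorum: 15 present, but the 2 interested managers do not count, leaving 13. Quorum is 8. Satisfied.
Vote: the compensation package for the chief executive requires two-thirds of the disinterested managers present (15 − 2 = 13). 2/3 of 13 = 8.67, rounded up to 9, so 9 affirmative votes are needed; 12 voted in favor. Satisfied.

Valid — all requirements satisfied.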